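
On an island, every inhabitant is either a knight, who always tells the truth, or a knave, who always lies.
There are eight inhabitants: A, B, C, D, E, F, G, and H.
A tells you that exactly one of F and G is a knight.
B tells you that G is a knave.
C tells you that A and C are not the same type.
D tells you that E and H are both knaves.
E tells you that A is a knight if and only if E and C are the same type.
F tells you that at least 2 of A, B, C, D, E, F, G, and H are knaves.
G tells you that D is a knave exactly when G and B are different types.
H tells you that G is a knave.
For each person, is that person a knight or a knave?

A is a knave, B is a knave, C is a knave, D is a knave, E is a knight, F is a knight, G is a knight, and H is a knave.

Since A is a knave, "exactly one of F and G is a knight" needs to be False, which holds.
B is a knave; "G is a knave" is False, as required.
C (knave): "A and C are not the same type" — False. ✓
As a knave, D's statement "E and H are both knaves" should be False; it is.
Since E is a knight, "A is a knight if and only if E and C are the same type" needs to be True, which holds.
As a knight, F's statement "at least 2 of A, B, C, D, E, F, G, and H are knaves" should be True; it is.
As a knight, G's statement "D is a knave exactly when G and B are different types" should be True; it is.
H is a knave, and the claim "G is a knave" is indeed False.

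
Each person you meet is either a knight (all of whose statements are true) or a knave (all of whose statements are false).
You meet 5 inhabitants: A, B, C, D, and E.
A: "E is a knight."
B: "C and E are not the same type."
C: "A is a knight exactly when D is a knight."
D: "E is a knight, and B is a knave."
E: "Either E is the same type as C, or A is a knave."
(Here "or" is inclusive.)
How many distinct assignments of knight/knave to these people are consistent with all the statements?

1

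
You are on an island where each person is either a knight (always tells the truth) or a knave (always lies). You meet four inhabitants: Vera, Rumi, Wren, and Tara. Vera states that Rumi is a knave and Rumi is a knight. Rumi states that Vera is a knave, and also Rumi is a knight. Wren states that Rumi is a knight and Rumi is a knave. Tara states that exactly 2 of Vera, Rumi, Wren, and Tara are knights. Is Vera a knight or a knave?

Vera is a knave.

Consistent assignments: {Vera=knave, Rumi=knight, Wren=knave, Tara=knight}; {Vera=knave, Rumi=knight, Wren=knave, Tara=knave}; {Vera=knave, Rumi=knave, Wren=knave, Tara=knave}
In every consistent assignment, Vera is a knave.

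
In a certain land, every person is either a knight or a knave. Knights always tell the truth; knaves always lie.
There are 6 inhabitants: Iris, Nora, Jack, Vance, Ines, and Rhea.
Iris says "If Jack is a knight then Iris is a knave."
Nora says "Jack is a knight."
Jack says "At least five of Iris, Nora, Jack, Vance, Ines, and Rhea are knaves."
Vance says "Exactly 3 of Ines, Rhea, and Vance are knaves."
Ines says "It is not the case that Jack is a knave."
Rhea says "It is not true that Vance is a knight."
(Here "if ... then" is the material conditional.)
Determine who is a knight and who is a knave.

As a knight, Iris's statement "if Jack is a knight then Iris is a knave" should be True; it is.
Nora (knave): "Jack is a knight" — False. ✓
Jack is a knave; "at least five of Iris, Nora, Jack, Vance, Ines, and Rhea are knaves" is False, as required.
Vance is a knave, so "exactly 3 of Ines, Rhea, and Vance are knaves" must be False — and it is.
Ines (knave): "it is not the case that Jack is a knave" — False. ✓
As a knight, Rhea's statement "it is not true that Vance is a knight" should be True; it is.

Iris is a knight, Nora is a knave, Jack is a knave, Vance is a knave, Ines is a knave, and Rhea is a knight.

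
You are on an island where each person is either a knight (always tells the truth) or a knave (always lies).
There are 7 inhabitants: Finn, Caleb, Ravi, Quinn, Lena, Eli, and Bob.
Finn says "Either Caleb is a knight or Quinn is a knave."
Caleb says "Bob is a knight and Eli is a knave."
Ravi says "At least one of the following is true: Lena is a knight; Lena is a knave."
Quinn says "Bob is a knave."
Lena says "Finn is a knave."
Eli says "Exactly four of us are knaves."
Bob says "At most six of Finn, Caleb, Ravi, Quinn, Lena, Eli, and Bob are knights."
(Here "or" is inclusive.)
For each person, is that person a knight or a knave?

Finn is a knight, Caleb is a knight, Ravi is a knight, Quinn is a knave, Lena is a knave, Eli is a knave, and Bob is a knight.

Finn is a knight; "either Caleb is a knight or Quinn is a knave" is true, as required.
Caleb is a knight, so "Bob is a knight and Eli is a knave" must be true — and it is.
Ravi is a knight, so "at least one of the following is true: Lena is a knight; Lena is a knave" must be true — and it is.
Since Quinn is a knave, "Bob is a knave" needs to be False, which holds.
As a knave, Lena's statement "Finn is a knave" should be False; it is.
As a knave, Eli's statement "exactly four of us are knaves" should be False; it is.
Bob is a knight, so "at most six of Finn, Caleb, Ravi, Quinn, Lena, Eli, and Bob are knights" must be true — and it is.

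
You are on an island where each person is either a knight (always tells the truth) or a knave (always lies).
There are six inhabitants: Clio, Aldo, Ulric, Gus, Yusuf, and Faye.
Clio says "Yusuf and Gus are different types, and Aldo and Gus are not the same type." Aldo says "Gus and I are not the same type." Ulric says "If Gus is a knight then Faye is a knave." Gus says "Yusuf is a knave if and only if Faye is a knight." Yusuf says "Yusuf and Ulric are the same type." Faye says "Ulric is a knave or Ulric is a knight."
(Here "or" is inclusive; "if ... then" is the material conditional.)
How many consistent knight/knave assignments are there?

2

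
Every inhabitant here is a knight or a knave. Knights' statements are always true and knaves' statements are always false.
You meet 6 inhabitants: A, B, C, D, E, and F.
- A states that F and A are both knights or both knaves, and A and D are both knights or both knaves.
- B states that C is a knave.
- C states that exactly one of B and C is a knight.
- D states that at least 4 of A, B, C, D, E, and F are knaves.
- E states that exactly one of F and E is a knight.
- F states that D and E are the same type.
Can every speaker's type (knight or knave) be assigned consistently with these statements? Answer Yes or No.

Yes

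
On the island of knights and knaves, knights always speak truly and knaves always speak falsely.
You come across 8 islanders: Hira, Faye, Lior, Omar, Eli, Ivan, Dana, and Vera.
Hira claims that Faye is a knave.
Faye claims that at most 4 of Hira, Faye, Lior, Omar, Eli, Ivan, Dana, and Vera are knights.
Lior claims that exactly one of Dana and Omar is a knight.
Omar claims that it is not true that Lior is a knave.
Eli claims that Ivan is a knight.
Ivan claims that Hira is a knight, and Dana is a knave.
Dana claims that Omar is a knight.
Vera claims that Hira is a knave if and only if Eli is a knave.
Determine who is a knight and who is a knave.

As a knave, Hira's statement "Faye is a knave" should be false; it is.
Faye is a knight, so "at most 4 of Hira, Faye, Lior, Omar, Eli, Ivan, Dana, and Vera are knights" must be True — and it is.
As a knave, Lior's statement "exactly one of Dana and Omar is a knight" should be false; it is.
Omar is a knave; "it is not true that Lior is a knave" is false, as required.
Eli is a knave; "Ivan is a knight" is false, as required.
As a knave, Ivan's statement "Hira is a knight, and Dana is a knave" should be false; it is.
As a knave, Dana's statement "Omar is a knight" should be false; it is.
As a knight, Vera's statement "Hira is a knave if and only if Eli is a knave" should be True; it is.

Knights: Faye and Vera. Knaves: Hira, Lior, Omar, Eli, Ivan, and Dana.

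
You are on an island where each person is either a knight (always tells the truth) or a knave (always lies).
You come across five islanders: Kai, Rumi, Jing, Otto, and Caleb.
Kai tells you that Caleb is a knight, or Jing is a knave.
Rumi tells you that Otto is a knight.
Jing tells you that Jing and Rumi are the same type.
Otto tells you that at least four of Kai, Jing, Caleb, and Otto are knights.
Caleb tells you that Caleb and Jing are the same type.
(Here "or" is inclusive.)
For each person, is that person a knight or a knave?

Kai is a knight, Rumi is a knight, Jing is a knight, Otto is a knight, and Caleb is a knight.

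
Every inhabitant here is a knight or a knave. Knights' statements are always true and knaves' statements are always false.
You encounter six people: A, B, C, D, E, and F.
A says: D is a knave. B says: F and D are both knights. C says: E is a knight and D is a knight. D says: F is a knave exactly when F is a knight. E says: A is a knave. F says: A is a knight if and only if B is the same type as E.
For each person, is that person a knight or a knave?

A is a knight, and the claim "D is a knave" is indeed true.
B is a knave, so "F and D are both knights" must be False — and it is.
C is a knave, and the claim "E is a knight and D is a knight" is indeed False.
D is a knave; "F is a knave exactly when F is a knight" is False, as required.
E is a knave, and the claim "A is a knave" is indeed False.
F is a knight; "A is a knight if and only if B is the same type as E" is true, as required.

Knights: A and F. Knaves: B, C, D, and E.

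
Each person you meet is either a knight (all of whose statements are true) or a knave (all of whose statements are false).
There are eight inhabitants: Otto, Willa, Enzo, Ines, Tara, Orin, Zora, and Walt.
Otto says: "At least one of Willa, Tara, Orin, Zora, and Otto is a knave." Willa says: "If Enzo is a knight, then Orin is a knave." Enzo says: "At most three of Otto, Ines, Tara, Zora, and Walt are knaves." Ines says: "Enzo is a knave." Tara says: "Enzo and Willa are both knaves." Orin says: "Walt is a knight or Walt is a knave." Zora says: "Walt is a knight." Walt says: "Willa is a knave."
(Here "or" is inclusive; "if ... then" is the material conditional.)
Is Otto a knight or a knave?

Otto is a knight.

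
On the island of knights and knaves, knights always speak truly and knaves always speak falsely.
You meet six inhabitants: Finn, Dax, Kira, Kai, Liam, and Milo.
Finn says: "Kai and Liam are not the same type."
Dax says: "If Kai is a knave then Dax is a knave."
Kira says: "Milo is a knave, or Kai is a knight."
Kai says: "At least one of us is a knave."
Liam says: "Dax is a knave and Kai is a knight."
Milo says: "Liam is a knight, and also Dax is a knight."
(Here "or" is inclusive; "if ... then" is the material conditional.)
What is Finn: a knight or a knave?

Consistent assignments: {Finn=knight, Dax=knight, Kira=knight, Kai=knight, Liam=knave, Milo=knave}
In every consistent assignment, Finn is a knight.

Finn is a knight.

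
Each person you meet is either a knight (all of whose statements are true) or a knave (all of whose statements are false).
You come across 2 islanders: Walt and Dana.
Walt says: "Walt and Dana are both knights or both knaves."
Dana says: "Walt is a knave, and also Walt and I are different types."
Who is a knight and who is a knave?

Knights: Dana. Knaves: Walt.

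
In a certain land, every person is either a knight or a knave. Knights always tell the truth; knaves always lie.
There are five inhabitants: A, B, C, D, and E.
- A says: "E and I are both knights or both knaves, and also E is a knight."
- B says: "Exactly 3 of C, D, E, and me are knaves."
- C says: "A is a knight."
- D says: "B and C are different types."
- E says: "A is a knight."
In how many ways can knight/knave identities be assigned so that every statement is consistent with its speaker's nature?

2

Consistent assignments:
  A=knight, B=knave, C=knight, D=knight, E=knight
  A=knave, B=knave, C=knave, D=knave, E=knave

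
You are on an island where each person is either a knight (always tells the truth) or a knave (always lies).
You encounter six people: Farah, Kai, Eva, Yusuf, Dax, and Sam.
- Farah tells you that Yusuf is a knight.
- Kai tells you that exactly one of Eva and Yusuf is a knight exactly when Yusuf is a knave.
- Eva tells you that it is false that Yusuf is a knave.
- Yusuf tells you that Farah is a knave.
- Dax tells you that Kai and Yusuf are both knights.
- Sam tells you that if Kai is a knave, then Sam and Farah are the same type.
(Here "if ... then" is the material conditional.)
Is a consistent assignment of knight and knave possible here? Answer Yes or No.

No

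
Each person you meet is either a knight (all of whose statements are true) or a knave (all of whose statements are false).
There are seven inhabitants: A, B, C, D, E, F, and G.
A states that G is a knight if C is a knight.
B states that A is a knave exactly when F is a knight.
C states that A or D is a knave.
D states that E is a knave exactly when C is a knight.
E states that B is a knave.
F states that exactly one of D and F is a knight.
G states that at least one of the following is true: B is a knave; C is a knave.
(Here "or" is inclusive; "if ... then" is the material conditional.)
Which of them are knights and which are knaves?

A is a knight, B is a knave, C is a knight, D is a knave, E is a knight, F is a knight, and G is a knight.

A is a knight; "G is a knight if C is a knight" is True, as required.
B (knave): "A is a knave exactly when F is a knight" — False. ✓
C is a knight; "A or D is a knave" is True, as required.
D is a knave; "E is a knave exactly when C is a knight" is False, as required.
As a knight, E's statement "B is a knave" should be True; it is.
F is a knight, and the claim "exactly one of D and F is a knight" is indeed True.
G is a knight; "at least one of the following is true: B is a knave; C is a knave" is True, as required.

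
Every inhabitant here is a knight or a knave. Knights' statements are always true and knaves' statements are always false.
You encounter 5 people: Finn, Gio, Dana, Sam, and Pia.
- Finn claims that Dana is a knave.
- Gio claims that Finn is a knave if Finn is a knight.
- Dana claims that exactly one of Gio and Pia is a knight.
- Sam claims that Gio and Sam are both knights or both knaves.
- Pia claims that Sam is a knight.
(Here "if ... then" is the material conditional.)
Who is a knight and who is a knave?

Finn is a knave, Gio is a knight, Dana is a knight, Sam is a knave, and Pia is a knave.

As a knave, Finn's statement "Dana is a knave" should be false; it is.
Gio is a knight; "Finn is a knave if Finn is a knight" is true, as required.
As a knight, Dana's statement "exactly one of Gio and Pia is a knight" should be true; it is.
As a knave, Sam's statement "Gio and Sam are both knights or both knaves" should be false; it is.
Pia is a knave, and the claim "Sam is a knight" is indeed false.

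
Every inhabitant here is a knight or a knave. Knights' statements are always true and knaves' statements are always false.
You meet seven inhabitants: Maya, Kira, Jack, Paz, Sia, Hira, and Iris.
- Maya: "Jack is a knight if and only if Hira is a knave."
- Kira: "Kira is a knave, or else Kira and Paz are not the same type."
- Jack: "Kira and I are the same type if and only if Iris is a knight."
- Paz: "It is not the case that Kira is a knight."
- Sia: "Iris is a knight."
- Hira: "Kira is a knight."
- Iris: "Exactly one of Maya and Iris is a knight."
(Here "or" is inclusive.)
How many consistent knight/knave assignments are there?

1

Consistent assignments:
  Maya=knave, Kira=knight, Jack=knight, Paz=knave, Sia=knight, Hira=knight, Iris=knight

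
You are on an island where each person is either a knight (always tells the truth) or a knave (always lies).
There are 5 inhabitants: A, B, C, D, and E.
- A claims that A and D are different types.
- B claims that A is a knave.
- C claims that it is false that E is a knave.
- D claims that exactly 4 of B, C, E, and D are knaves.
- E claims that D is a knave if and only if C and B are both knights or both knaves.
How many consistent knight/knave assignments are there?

2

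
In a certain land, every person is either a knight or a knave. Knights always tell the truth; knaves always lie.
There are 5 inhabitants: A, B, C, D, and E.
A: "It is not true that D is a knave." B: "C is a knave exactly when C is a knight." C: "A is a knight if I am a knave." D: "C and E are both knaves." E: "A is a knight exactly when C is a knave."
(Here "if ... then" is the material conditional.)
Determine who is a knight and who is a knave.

Knights: C and E. Knaves: A, B, and D.

Suppose A is a knight. Then A's statement "it is not true that D is a knave" would have to be true. Checking the 16 ways to assign the others, none is consistent with every speaker.
(For instance, with B=knave, C=knight, D=knave, E=knight, A's claim "it is not true that D is a knave" comes out false where it would need to be true.)
So A must be a knave, making "it is not true that D is a knave" false. Taking A=knave, B=knave, C=knight, D=knave, E=knight, each remaining statement checks out:
  B (knave): "C is a knave exactly when C is a knight" — false. ✓
  C (knight): "A is a knight if I am a knave" — true. ✓
  D (knave): "C and E are both knaves" — false. ✓
  E (knight): "A is a knight exactly when C is a knave" — true. ✓
This is the unique consistent assignment.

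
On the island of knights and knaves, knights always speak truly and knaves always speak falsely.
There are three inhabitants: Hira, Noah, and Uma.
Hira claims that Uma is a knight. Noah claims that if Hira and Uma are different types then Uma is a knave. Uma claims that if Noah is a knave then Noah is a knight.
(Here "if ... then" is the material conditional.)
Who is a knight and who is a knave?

Hira is a knight, Noah is a knight, and Uma is a knight.

Since Hira is a knight, "Uma is a knight" needs to be True, which holds.
Noah is a knight; "if Hira and Uma are different types then Uma is a knave" is True, as required.
Since Uma is a knight, "if Noah is a knave then Noah is a knight" needs to be True, which holds.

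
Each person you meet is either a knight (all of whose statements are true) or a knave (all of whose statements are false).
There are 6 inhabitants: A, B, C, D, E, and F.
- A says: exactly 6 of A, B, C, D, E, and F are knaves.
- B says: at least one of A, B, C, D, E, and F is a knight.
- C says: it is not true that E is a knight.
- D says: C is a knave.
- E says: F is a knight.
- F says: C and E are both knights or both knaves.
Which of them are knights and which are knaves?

Since A is a knave, "exactly 6 of A, B, C, D, E, and F are knaves" needs to be False, which holds.
B is a knight, and the claim "at least one of A, B, C, D, E, and F is a knight" is indeed true.
C (knight): "it is not true that E is a knight" — true. ✓
D is a knave, so "C is a knave" must be False — and it is.
As a knave, E's statement "F is a knight" should be False; it is.
F (knave): "C and E are both knights or both knaves" — False. ✓

Knights: B and C. Knaves: A, D, E, and F.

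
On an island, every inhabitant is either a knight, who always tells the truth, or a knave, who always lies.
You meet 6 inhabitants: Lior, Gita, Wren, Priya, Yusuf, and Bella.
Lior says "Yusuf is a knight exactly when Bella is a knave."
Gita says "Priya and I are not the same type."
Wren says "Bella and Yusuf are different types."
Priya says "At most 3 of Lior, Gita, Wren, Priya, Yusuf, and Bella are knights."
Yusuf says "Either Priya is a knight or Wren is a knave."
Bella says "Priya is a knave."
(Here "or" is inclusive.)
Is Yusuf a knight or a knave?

Yusuf is a knave.

Consistent assignments: {Lior=knight, Gita=knight, Wren=knight, Priya=knave, Yusuf=knave, Bella=knight}
In every consistent assignment, Yusuf is a knave.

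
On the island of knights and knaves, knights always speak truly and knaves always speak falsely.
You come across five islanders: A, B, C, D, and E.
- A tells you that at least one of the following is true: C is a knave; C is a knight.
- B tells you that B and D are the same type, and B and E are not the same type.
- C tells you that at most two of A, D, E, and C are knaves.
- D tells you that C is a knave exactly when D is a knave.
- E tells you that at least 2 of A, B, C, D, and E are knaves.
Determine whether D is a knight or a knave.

D is a knight.

Consistent assignments: {A=knight, B=knight, C=knight, D=knight, E=knave}
In every consistent assignment, D is a knight.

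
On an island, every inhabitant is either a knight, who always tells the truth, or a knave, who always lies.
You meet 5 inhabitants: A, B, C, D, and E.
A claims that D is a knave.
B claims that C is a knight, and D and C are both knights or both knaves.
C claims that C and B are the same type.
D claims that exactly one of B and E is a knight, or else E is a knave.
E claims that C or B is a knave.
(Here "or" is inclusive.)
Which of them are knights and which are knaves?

Knights: B, C, and D. Knaves: A and E.

Suppose A is a knight. Then A's statement "D is a knave" would have to be true. Checking the 16 ways to assign the others, none is consistent with every speaker.
(For instance, with B=knight, C=knight, D=knight, E=knave, A's claim "D is a knave" comes out false where it would need to be true.)
So A must be a knave, making "D is a knave" false. Taking A=knave, B=knight, C=knight, D=knight, E=knave, each remaining statement checks out:
  B (knight): "C is a knight, and D and C are both knights or both knaves" — true. ✓
  C (knight): "C and B are the same type" — true. ✓
  D (knight): "exactly one of B and E is a knight, or else E is a knave" — true. ✓
  E (knave): "C or B is a knave" — false. ✓
This is the unique consistent assignment.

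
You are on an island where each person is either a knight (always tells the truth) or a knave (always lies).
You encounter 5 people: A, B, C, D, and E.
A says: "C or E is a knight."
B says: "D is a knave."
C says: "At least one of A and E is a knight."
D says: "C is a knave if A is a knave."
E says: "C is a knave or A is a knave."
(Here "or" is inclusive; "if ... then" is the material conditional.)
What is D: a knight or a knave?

Consistent assignments: {A=knight, B=knave, C=knight, D=knight, E=knave}
In every consistent assignment, D is a knight.

D is a knight.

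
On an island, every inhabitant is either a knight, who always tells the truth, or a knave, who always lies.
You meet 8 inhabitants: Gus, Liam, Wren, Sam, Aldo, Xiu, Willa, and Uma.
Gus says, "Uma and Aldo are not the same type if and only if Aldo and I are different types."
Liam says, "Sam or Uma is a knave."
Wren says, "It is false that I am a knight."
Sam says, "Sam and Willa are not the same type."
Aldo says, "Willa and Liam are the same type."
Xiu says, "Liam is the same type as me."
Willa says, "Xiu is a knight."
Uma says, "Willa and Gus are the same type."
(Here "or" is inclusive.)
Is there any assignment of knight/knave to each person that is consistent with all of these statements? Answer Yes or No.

No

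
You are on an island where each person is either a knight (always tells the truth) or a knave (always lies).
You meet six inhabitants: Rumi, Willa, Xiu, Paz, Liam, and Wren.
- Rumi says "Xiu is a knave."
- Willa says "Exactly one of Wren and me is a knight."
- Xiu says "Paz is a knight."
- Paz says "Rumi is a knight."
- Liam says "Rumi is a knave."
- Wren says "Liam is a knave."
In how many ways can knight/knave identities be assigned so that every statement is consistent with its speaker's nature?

0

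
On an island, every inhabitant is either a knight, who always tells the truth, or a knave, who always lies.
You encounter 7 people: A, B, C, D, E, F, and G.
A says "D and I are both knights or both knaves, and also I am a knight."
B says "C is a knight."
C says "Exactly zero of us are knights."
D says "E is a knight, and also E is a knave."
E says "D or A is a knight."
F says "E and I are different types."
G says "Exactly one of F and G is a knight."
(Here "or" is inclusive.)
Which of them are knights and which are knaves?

A is a knave, and the claim "D and I are both knights or both knaves, and also I am a knight" is indeed false.
B (knave): "C is a knight" — false. ✓
C (knave): "exactly zero of us are knights" — false. ✓
Since D is a knave, "E is a knight, and also E is a knave" needs to be false, which holds.
E is a knave, and the claim "D or A is a knight" is indeed false.
Since F is a knave, "E and I are different types" needs to be false, which holds.
G is a knight; "exactly one of F and G is a knight" is True, as required.

A is a knave, B is a knave, C is a knave, D is a knave, E is a knave, F is a knave, and G is a knight.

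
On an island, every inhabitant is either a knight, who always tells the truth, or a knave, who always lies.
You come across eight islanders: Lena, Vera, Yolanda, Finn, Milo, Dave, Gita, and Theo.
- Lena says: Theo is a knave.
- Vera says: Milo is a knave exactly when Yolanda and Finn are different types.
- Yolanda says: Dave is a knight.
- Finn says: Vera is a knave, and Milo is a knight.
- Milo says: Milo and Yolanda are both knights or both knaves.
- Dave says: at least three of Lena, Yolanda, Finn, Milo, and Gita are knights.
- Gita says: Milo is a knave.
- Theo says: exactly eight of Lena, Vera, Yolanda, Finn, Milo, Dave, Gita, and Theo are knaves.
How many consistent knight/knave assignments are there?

1

Consistent assignments:
  Lena=knight, Vera=knight, Yolanda=knight, Finn=knave, Milo=knave, Dave=knight, Gita=knight, Theo=knave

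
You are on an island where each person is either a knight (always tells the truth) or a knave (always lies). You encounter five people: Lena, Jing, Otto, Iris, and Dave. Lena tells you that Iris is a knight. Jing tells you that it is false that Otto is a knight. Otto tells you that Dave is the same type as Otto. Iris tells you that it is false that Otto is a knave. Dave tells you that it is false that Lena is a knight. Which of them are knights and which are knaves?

Knights: Jing and Dave. Knaves: Lena, Otto, and Iris.

Lena (knave): "Iris is a knight" — False. ✓
Jing is a knight, so "it is false that Otto is a knight" must be True — and it is.
As a knave, Otto's statement "Dave is the same type as Otto" should be False; it is.
Iris is a knave; "it is false that Otto is a knave" is False, as required.
As a knight, Dave's statement "it is false that Lena is a knight" should be True; it is.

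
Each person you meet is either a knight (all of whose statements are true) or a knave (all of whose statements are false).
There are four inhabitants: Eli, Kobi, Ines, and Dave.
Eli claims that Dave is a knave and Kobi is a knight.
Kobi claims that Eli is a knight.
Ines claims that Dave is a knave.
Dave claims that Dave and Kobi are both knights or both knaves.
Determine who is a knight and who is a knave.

Eli is a knight, Kobi is a knight, Ines is a knight, and Dave is a knave.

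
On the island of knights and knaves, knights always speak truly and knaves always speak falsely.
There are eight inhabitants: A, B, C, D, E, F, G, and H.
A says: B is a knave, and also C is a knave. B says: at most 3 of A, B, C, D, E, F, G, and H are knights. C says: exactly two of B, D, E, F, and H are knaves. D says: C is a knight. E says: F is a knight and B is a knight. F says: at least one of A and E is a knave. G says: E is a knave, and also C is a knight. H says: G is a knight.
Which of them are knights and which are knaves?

A is a knave, B is a knave, C is a knight, D is a knight, E is a knave, F is a knight, G is a knight, and H is a knight.

Since A is a knave, "B is a knave, and also C is a knave" needs to be False, which holds.
B is a knave; "at most 3 of A, B, C, D, E, F, G, and H are knights" is False, as required.
C (knight): "exactly two of B, D, E, F, and H are knaves" — true. ✓
D is a knight; "C is a knight" is true, as required.
E (knave): "F is a knight and B is a knight" — False. ✓
F (knight): "at least one of A and E is a knave" — true. ✓
Since G is a knight, "E is a knave, and also C is a knight" needs to be true, which holds.
H (knight): "G is a knight" — true. ✓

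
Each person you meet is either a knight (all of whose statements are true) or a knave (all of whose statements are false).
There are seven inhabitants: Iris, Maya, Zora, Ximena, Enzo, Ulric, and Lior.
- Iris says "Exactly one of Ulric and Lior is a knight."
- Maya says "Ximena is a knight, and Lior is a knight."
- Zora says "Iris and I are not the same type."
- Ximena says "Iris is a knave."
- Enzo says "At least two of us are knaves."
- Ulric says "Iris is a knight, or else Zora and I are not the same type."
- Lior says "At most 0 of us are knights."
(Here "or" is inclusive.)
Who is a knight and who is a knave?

Iris is a knave, Maya is a knave, Zora is a knave, Ximena is a knight, Enzo is a knight, Ulric is a knave, and Lior is a knave.

Since Iris is a knave, "exactly one of Ulric and Lior is a knight" needs to be False, which holds.
Maya (knave): "Ximena is a knight, and Lior is a knight" — False. ✓
Zora is a knave, so "Iris and I are not the same type" must be False — and it is.
Ximena is a knight; "Iris is a knave" is True, as required.
As a knight, Enzo's statement "at least two of us are knaves" should be True; it is.
Ulric is a knave, and the claim "Iris is a knight, or else Zora and I are not the same type" is indeed False.
Since Lior is a knave, "at most 0 of us are knights" needs to be False, which holds.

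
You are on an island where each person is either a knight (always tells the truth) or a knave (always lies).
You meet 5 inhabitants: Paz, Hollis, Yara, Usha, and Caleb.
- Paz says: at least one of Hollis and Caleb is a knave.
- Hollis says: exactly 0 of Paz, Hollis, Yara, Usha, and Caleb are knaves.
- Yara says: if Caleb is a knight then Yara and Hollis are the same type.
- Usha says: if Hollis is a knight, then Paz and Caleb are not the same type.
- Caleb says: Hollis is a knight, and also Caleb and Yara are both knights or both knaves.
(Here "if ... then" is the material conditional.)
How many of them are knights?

The unique consistent assignment is Paz=knight, Hollis=knave, Yara=knight, Usha=knight, Caleb=knave.
That has 3 knights.

3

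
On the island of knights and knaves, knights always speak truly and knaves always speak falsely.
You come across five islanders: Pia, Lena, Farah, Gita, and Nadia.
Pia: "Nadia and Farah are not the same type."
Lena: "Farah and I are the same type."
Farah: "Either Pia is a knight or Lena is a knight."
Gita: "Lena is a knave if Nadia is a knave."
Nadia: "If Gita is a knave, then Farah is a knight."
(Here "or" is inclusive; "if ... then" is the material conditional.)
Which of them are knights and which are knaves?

Pia is a knave, Lena is a knight, Farah is a knight, Gita is a knight, and Nadia is a knight.

Suppose Pia is a knight. Then Pia's statement "Nadia and Farah are not the same type" would have to be true. Checking the 16 ways to assign the others, none is consistent with every speaker.
(For instance, with Lena=knight, Farah=knight, Gita=knight, Nadia=knight, Pia's claim "Nadia and Farah are not the same type" comes out false where it would need to be true.)
So Pia must be a knave, making "Nadia and Farah are not the same type" false. Taking Pia=knave, Lena=knight, Farah=knight, Gita=knight, Nadia=knight, each remaining statement checks out:
  Lena (knight): "Farah and I are the same type" — true. ✓
  Farah (knight): "either Pia is a knight or Lena is a knight" — true. ✓
  Gita (knight): "Lena is a knave if Nadia is a knave" — true. ✓
  Nadia (knight): "if Gita is a knave, then Farah is a knight" — true. ✓
This is the unique consistent assignment.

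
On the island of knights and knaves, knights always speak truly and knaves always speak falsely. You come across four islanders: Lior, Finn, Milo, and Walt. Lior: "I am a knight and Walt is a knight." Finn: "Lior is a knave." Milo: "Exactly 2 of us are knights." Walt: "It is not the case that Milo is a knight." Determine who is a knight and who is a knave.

Lior is a knave, and the claim "I am a knight and Walt is a knight" is indeed False.
Since Finn is a knight, "Lior is a knave" needs to be True, which holds.
Since Milo is a knight, "exactly 2 of us are knights" needs to be True, which holds.
Since Walt is a knave, "it is not the case that Milo is a knight" needs to be False, which holds.

Lior is a knave, Finn is a knight, Milo is a knight, and Walt is a knave.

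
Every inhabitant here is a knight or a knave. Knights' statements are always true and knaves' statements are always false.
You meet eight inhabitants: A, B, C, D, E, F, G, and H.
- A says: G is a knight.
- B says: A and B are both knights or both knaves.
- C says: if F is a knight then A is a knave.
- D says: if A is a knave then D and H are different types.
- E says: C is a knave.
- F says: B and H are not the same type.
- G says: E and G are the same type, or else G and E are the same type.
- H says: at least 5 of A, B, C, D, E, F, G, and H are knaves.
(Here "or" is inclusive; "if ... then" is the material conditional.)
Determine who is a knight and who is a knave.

A is a knight; "G is a knight" is true, as required.
Since B is a knight, "A and B are both knights or both knaves" needs to be true, which holds.
C is a knave, so "if F is a knight then A is a knave" must be false — and it is.
D is a knight, so "if A is a knave then D and H are different types" must be true — and it is.
As a knight, E's statement "C is a knave" should be true; it is.
F (knight): "B and H are not the same type" — true. ✓
As a knight, G's statement "E and G are the same type, or else G and E are the same type" should be true; it is.
H is a knave, and the claim "at least 5 of A, B, C, D, E, F, G, and H are knaves" is indeed false.

A is a knight, B is a knight, C is a knave, D is a knight, E is a knight, F is a knight, G is a knight, and H is a knave.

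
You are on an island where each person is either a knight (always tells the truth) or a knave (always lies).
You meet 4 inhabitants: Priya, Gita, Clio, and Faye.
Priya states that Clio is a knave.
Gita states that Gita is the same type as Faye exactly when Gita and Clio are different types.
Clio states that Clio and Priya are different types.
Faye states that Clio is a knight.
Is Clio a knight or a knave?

Clio is a knight.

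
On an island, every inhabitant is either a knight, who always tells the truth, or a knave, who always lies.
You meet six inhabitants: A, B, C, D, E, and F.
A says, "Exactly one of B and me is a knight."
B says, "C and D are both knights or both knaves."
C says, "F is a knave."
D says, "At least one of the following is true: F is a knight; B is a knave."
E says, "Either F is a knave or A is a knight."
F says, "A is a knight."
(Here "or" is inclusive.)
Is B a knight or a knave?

B is a knave.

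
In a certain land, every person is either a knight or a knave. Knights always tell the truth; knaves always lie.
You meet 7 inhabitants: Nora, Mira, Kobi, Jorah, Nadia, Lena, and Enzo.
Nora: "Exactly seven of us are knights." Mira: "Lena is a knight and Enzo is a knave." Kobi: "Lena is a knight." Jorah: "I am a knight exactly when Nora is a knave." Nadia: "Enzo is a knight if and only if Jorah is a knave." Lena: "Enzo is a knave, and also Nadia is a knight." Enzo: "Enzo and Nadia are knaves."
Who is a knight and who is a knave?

Nora is a knave, Mira is a knight, Kobi is a knight, Jorah is a knight, Nadia is a knight, Lena is a knight, and Enzo is a knave.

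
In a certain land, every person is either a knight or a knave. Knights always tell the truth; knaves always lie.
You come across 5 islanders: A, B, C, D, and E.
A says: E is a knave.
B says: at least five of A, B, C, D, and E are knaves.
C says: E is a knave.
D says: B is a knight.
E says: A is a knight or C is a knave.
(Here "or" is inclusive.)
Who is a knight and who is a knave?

As a knave, A's statement "E is a knave" should be false; it is.
Since B is a knave, "at least five of A, B, C, D, and E are knaves" needs to be false, which holds.
C is a knave; "E is a knave" is false, as required.
D is a knave, so "B is a knight" must be false — and it is.
E is a knight; "A is a knight or C is a knave" is true, as required.

Knights: E. Knaves: A, B, C, and D.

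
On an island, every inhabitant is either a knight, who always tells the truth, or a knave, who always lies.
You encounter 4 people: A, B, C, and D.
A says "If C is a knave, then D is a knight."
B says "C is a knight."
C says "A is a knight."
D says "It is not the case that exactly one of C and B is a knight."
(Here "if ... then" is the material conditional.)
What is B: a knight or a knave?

B is a knight.

Consistent assignments: {A=knight, B=knight, C=knight, D=knight}
In every consistent assignment, B is a knight.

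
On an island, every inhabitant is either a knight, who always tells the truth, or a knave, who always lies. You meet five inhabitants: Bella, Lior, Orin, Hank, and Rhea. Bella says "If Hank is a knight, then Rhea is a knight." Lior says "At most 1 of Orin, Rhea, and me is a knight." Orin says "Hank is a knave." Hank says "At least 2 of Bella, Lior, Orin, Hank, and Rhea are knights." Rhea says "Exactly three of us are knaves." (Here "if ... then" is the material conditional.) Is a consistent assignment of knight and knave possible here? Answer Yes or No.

Checking all 32 assignments, each has at least one speaker whose statement's truth value contradicts their type.

No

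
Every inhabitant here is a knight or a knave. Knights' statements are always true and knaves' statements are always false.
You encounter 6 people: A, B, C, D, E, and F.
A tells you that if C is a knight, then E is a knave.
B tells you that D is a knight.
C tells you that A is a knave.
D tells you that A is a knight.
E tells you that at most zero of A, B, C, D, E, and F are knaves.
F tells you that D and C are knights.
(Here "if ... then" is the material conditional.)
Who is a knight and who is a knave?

Knights: A, B, and D. Knaves: C, E, and F.

A is a knight; "if C is a knight, then E is a knave" is true, as required.
B is a knight, so "D is a knight" must be true — and it is.
Since C is a knave, "A is a knave" needs to be false, which holds.
Since D is a knight, "A is a knight" needs to be true, which holds.
As a knave, E's statement "at most zero of A, B, C, D, E, and F are knaves" should be false; it is.
F is a knave; "D and C are knights" is false, as required.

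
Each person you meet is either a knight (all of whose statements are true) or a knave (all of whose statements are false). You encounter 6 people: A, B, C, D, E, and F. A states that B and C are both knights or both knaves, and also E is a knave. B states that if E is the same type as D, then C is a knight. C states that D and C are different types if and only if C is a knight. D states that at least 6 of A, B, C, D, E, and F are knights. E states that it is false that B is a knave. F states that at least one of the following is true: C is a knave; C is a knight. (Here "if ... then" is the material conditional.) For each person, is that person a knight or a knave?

A is a knave, B is a knight, C is a knight, D is a knave, E is a knight, and F is a knight.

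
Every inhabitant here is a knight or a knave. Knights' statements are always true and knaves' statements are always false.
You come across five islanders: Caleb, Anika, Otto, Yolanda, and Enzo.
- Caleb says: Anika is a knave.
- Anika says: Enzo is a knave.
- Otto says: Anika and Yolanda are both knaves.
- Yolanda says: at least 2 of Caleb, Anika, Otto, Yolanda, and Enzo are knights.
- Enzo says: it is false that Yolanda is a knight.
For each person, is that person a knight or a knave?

Caleb is a knave, Anika is a knight, Otto is a knave, Yolanda is a knight, and Enzo is a knave.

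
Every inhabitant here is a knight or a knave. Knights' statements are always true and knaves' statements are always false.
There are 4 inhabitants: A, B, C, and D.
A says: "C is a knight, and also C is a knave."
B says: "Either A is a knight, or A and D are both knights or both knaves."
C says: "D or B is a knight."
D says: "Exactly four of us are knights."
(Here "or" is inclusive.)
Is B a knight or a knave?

Consistent assignments: {A=knave, B=knight, C=knight, D=knave}
In every consistent assignment, B is a knight.

B is a knight.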